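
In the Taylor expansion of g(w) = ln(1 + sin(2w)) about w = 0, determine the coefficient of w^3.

4/3

Substitute the inner expansion into the outer series and collect powers.
g(0) = 0
g′(0) = 2
g′′(0) = -4
g′′′(0) = 8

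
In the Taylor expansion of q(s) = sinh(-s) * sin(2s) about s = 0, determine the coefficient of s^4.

Write out both Maclaurin series and multiply, keeping only the needed powers.
q(0) = 0
q′(0) = 0
q′′(0) = -4
q′′′(0) = 0
q^(4)(0) = 24

1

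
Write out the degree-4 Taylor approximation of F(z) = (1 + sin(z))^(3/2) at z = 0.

-13*z^4/128 - 5*z^3/16 + 3*z^2/8 + 3*z/2 + 1

Substitute the inner expansion into the outer series and collect powers.
[z^0] = 1;  [z^1] = 3/2;  [z^2] = 3/8;  [z^3] = -5/16;  [z^4] = -13/128.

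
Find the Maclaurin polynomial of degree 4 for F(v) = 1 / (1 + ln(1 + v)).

11*v^4/3 - 7*v^3/3 + 3*v^2/2 - v + 1

Write 1/(1+u) = 1 - u + u^2 - u^3 + ... and substitute the series for u.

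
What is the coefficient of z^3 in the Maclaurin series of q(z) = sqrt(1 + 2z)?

1/2

q(0) = 1
q′(0) = 1
q′′(0) = -1
q′′′(0) = 3
So c_3 = q′′′(0)/3! = 1/2.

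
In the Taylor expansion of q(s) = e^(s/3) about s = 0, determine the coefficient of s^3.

Use the known series and substitute for the argument.
q(0) = 1
q′(0) = 1/3
q′′(0) = 1/9
q′′′(0) = 1/27
Dividing each by k! gives the coefficients c_0, ..., c_3.

1/162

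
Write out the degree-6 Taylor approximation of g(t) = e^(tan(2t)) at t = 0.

236*t^6/15 + 148*t^5/15 + 6*t^4 + 4*t^3 + 2*t^2 + 2*t + 1

Substitute the inner expansion into the outer series and collect powers.
[t^0] = 1;  [t^1] = 2;  [t^2] = 2;  [t^3] = 4;  [t^4] = 6;  [t^5] = 148/15;  [t^6] = 236/15.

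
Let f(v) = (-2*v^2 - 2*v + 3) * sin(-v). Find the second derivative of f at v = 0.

4

Distribute the polynomial across the series and collect like powers.
The coefficient of v^2 in the expansion is 2, so f′′(0) = 2! * (2) = 4.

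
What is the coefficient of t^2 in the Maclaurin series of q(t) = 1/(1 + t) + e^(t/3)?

Combine the two series term by term.

19/18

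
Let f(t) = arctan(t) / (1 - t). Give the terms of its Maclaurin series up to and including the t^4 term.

Use 1/(1 - r) = Σ r^k on the denominator, then take the Cauchy product.
[t^0] = 0;  [t^1] = 1;  [t^2] = 1;  [t^3] = 2/3;  [t^4] = 2/3.

2*t^4/3 + 2*t^3/3 + t^2 + t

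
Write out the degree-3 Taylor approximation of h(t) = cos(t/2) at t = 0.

Compute the successive derivatives at the expansion point and divide by k!.
[t^0] = 1;  [t^1] = 0;  [t^2] = -1/8;  [t^3] = 0.

1 - t^2/8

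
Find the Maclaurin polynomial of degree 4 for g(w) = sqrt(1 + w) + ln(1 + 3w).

Expand each term separately and add.
g(0) = 1
g′(0) = 7/2
g′′(0) = -37/4
g′′′(0) = 435/8
g^(4)(0) = -7791/16

-2597*w^4/128 + 145*w^3/16 - 37*w^2/8 + 7*w/2 + 1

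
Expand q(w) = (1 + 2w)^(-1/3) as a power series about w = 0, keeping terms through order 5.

-2912*w^5/729 + 560*w^4/243 - 112*w^3/81 + 8*w^2/9 - 2*w/3 + 1

q(0) = 1
q′(0) = -2/3
q′′(0) = 16/9
q′′′(0) = -224/27
q^(4)(0) = 4480/81
q^(5)(0) = -116480/243
Dividing each by k! gives the coefficients c_0, ..., c_5.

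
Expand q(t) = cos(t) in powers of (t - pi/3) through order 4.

(t - pi/3)^4/48 + sqrt(3)*(t - pi/3)^3/12 - (t - pi/3)^2/4 - sqrt(3)*(t - pi/3)/2 + 1/2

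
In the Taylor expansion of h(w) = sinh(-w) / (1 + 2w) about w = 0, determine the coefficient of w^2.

Multiply the two series term by term and collect like powers.
h(0) = 0
h′(0) = -1
h′′(0) = 4
So c_2 = h′′(0)/2! = 2.

2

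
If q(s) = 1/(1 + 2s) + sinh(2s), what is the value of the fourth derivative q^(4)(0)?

384

Combine the two series term by term.
The coefficient of s^4 in the expansion is 16, so q^(4)(0) = 4! * (16) = 384.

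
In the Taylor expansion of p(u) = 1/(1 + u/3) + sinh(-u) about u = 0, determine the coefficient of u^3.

-11/54

Combine the two series term by term.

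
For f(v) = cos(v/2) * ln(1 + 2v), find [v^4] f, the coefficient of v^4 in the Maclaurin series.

-15/4

Multiply the two series term by term and collect like powers.
[v^0] = 0;  [v^1] = 2;  [v^2] = -2;  [v^3] = 29/12;  [v^4] = -15/4.
So c_4 = f^(4)(0)/4! = -15/4.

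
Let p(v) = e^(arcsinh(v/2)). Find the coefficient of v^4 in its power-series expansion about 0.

Plug the Maclaurin series of the inner function into that of the outer and collect terms.
p(0) = 1
p′(0) = 1/2
p′′(0) = 1/4
p′′′(0) = 0
p^(4)(0) = -3/16
Dividing each by k! gives the coefficients c_0, ..., c_4.

-1/128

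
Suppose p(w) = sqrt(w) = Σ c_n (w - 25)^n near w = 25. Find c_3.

[(w - 25)^0] = 5;  [(w - 25)^1] = 1/10;  [(w - 25)^2] = -1/1000;  [(w - 25)^3] = 1/50000.

1/50000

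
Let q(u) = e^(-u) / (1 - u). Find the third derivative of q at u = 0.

Expand each factor separately, then convolve coefficients.
The coefficient of u^3 in the expansion is 1/3, so q′′′(0) = 3! * (1/3) = 2.

2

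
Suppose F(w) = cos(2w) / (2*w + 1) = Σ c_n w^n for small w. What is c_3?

-4

Expand 1/(denominator) as a geometric series and multiply by the numerator's series.
F(0) = 1
F′(0) = -2
F′′(0) = 4
F′′′(0) = -24
So c_3 = F′′′(0)/3! = -4.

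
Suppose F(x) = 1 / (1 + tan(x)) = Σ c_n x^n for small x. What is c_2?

Use the geometric series for the reciprocal, then substitute.
F(0) = 1
F′(0) = -1
F′′(0) = 2
So c_2 = F′′(0)/2! = 1.

1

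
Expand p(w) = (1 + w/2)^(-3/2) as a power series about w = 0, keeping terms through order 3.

-35*w^3/128 + 15*w^2/32 - 3*w/4 + 1

p(0) = 1
p′(0) = -3/4
p′′(0) = 15/16
p′′′(0) = -105/64
Then c_k = p^(k)(0)/k! gives each Taylor coefficient.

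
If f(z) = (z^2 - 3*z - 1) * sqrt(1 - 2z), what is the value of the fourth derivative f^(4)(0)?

39

Shift and add copies of the series according to the polynomial's terms.
The coefficient of z^4 in the expansion is 13/8, so f^(4)(0) = 4! * (13/8) = 39.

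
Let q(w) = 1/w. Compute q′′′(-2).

-3/8

The coefficient of (w + 2)^3 in the expansion is -1/16, so q′′′(-2) = 3! * (-1/16) = -3/8.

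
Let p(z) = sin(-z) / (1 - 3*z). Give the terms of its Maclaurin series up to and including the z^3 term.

Use 1/(1 - r) = Σ r^k on the denominator, then take the Cauchy product.

-53*z^3/6 - 3*z^2 - z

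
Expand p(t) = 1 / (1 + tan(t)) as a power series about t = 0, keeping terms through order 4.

5*t^4/3 - 4*t^3/3 + t^2 - t + 1

Expand as Σ (-1)^k u^k with u equal to the inner function's series.
p(0) = 1
p′(0) = -1
p′′(0) = 2
p′′′(0) = -8
p^(4)(0) = 40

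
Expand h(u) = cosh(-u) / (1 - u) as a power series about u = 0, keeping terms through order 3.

3*u^3/2 + 3*u^2/2 + u + 1

Multiply the two series term by term and collect like powers.
h(0) = 1
h′(0) = 1
h′′(0) = 3
h′′′(0) = 9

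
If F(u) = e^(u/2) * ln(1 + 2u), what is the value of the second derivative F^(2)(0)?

-2

Expand each factor separately, then convolve coefficients.
The coefficient of u^2 in the expansion is -1, so F′′(0) = 2! * (-1) = -2.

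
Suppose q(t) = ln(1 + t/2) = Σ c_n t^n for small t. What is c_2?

q(0) = 0
q′(0) = 1/2
q′′(0) = -1/4
So c_2 = q′′(0)/2! = -1/8.

-1/8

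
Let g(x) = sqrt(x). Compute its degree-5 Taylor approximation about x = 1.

7*(x - 1)^5/256 - 5*(x - 1)^4/128 + (x - 1)^3/16 - (x - 1)^2/8 + (x - 1)/2 + 1

[(x - 1)^0] = 1;  [(x - 1)^1] = 1/2;  [(x - 1)^2] = -1/8;  [(x - 1)^3] = 1/16;  [(x - 1)^4] = -5/128;  [(x - 1)^5] = 7/256.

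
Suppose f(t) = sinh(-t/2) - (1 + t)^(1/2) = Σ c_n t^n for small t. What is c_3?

-1/12

Add the two expansions coefficient-wise.
[t^0] = -1;  [t^1] = -1;  [t^2] = 1/8;  [t^3] = -1/12.
So c_3 = f′′′(0)/3! = -1/12.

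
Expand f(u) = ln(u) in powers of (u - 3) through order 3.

(u - 3)^3/81 - (u - 3)^2/18 + (u - 3)/3 + ln(3)

[(u - 3)^0] = ln(3);  [(u - 3)^1] = 1/3;  [(u - 3)^2] = -1/18;  [(u - 3)^3] = 1/81.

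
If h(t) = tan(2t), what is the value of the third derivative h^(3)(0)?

From the series, [t^3] h = 8/3; multiply by 3! = 6 to get 16.

16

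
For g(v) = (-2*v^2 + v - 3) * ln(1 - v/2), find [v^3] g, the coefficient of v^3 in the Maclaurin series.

Distribute the polynomial across the series and collect like powers.
g(0) = 0
g′(0) = 3/2
g′′(0) = -1/4
g′′′(0) = 6
Dividing each by k! gives the coefficients c_0, ..., c_3.

1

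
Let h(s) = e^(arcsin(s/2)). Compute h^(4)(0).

Compose series: expand the inner function first, then feed it into the outer expansion.
From the series, [s^4] h = 5/384; multiply by 4! = 24 to get 5/16.

5/16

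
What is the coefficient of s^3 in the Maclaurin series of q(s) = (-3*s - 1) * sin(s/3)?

Shift and add copies of the series according to the polynomial's terms.
q(0) = 0
q′(0) = -1/3
q′′(0) = -2
q′′′(0) = 1/27

1/162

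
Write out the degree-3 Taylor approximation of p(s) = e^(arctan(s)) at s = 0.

-s^3/6 + s^2/2 + s + 1

Compose series: expand the inner function first, then feed it into the outer expansion.
p(0) = 1
p′(0) = 1
p′′(0) = 1
p′′′(0) = -1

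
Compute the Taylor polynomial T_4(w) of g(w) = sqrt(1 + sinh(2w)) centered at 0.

-31*w^4/24 + 7*w^3/6 - w^2/2 + w + 1

Let u equal the inner series; expand the outer function in u and truncate.
[w^0] = 1;  [w^1] = 1;  [w^2] = -1/2;  [w^3] = 7/6;  [w^4] = -31/24.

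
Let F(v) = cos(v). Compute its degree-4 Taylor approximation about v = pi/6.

Compute the successive derivatives at the expansion point and divide by k!.

sqrt(3)*(v - pi/6)^4/48 + (v - pi/6)^3/12 - sqrt(3)*(v - pi/6)^2/4 - (v - pi/6)/2 + sqrt(3)/2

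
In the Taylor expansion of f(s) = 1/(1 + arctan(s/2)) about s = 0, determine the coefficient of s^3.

Compose series: expand the inner function first, then feed it into the outer expansion.
f(0) = 1
f′(0) = -1/2
f′′(0) = 1/2
f′′′(0) = -1/2

-1/12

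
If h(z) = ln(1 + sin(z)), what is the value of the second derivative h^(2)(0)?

Compose series: expand the inner function first, then feed it into the outer expansion.
The coefficient of z^2 in the expansion is -1/2, so h′′(0) = 2! * (-1/2) = -1.

-1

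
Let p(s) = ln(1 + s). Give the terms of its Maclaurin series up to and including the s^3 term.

s^3/3 - s^2/2 + s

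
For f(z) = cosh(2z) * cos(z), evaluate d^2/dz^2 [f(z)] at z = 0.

Multiply the two series term by term and collect like powers.
From the series, [z^2] f = 3/2; multiply by 2! = 2 to get 3.

3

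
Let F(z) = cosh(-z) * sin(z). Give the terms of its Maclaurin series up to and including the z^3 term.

z^3/3 + z

Write out both Maclaurin series and multiply, keeping only the needed powers.
[z^0] = 0;  [z^1] = 1;  [z^2] = 0;  [z^3] = 1/3.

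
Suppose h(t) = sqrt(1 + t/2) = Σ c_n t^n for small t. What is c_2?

h(0) = 1
h′(0) = 1/4
h′′(0) = -1/16
The Taylor polynomial is Σ h^(k)(0)/k! · t^k.

-1/32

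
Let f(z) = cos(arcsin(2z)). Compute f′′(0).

-4

Plug the Maclaurin series of the inner function into that of the outer and collect terms.
The coefficient of z^2 in the expansion is -2, so f′′(0) = 2! * (-2) = -4.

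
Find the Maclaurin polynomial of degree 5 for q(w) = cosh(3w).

27*w^4/8 + 9*w^2/2 + 1

q(0) = 1
q′(0) = 0
q′′(0) = 9
q′′′(0) = 0
q^(4)(0) = 81
q^(5)(0) = 0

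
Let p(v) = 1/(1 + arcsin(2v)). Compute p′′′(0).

Substitute the inner expansion into the outer series and collect powers.
The coefficient of v^3 in the expansion is -28/3, so p′′′(0) = 3! * (-28/3) = -56.

-56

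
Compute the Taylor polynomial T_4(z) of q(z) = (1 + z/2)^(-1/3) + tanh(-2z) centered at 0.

Combine the two series term by term.
[z^0] = 1;  [z^1] = -13/6;  [z^2] = 1/18;  [z^3] = 857/324;  [z^4] = 35/3888.

35*z^4/3888 + 857*z^3/324 + z^2/18 - 13*z/6 + 1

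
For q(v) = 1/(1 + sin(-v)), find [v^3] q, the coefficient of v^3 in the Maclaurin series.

Let u equal the inner series; expand the outer function in u and truncate.
q(0) = 1
q′(0) = 1
q′′(0) = 2
q′′′(0) = 5
The Taylor polynomial is Σ q^(k)(0)/k! · v^k.

5/6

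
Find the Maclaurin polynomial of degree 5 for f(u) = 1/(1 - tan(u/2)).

Substitute the inner expansion into the outer series and collect powers.
f(0) = 1
f′(0) = 1/2
f′′(0) = 1/2
f′′′(0) = 1
f^(4)(0) = 5/2
f^(5)(0) = 8
Then c_k = f^(k)(0)/k! gives each Taylor coefficient.

u^5/15 + 5*u^4/48 + u^3/6 + u^2/4 + u/2 + 1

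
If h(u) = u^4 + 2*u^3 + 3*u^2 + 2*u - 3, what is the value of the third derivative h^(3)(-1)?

-12

The coefficient of (u + 1)^3 in the expansion is -2, so h′′′(-1) = 3! * (-2) = -12.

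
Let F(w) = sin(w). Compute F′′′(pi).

Use the known series and substitute for the argument.
The coefficient of (w - pi)^3 in the expansion is 1/6, so F′′′(pi) = 3! * (1/6) = 1.

1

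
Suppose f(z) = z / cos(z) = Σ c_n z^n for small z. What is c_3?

Invert the denominator's series and multiply.
f(0) = 0
f′(0) = 1
f′′(0) = 0
f′′′(0) = 3
So c_3 = f′′′(0)/3! = 1/2.

1/2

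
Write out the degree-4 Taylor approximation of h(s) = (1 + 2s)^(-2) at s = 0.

80*s^4 - 32*s^3 + 12*s^2 - 4*s + 1

h(0) = 1
h′(0) = -4
h′′(0) = 24
h′′′(0) = -192
h^(4)(0) = 1920
Dividing each by k! gives the coefficients c_0, ..., c_4.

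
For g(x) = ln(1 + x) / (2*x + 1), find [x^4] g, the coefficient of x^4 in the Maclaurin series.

Use 1/(1 - r) = Σ r^k on the denominator, then take the Cauchy product.
g(0) = 0
g′(0) = 1
g′′(0) = -5
g′′′(0) = 32
g^(4)(0) = -262
So c_4 = g^(4)(0)/4! = -131/12.

-131/12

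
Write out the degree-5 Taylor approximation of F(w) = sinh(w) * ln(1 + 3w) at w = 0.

Multiply the two series term by term and collect like powers.
F(0) = 0
F′(0) = 0
F′′(0) = 6
F′′′(0) = -27
F^(4)(0) = 228
F^(5)(0) = -2520

-21*w^5 + 19*w^4/2 - 9*w^3/2 + 3*w^2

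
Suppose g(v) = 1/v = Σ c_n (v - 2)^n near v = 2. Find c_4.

1/32

Compute the successive derivatives at the expansion point and divide by k!.
So c_4 = g^(4)(2)/4! = 1/32.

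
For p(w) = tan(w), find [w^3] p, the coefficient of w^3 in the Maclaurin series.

1/3

p(0) = 0
p′(0) = 1
p′′(0) = 0
p′′′(0) = 2
So c_3 = p′′′(0)/3! = 1/3.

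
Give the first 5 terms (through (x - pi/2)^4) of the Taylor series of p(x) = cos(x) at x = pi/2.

(x - pi/2)^3/6 - (x - pi/2)

[(x - pi/2)^0] = 0;  [(x - pi/2)^1] = -1;  [(x - pi/2)^2] = 0;  [(x - pi/2)^3] = 1/6;  [(x - pi/2)^4] = 0.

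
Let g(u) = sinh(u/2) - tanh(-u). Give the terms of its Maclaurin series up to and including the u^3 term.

Expand each term separately and add.
g(0) = 0
g′(0) = 3/2
g′′(0) = 0
g′′′(0) = -15/8
Dividing each by k! gives the coefficients c_0, ..., c_3.

-5*u^3/16 + 3*u/2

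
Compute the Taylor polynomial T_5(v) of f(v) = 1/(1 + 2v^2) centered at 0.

4*v^4 - 2*v^2 + 1

Differentiate repeatedly and evaluate at the center.
f(0) = 1
f′(0) = 0
f′′(0) = -4
f′′′(0) = 0
f^(4)(0) = 96
f^(5)(0) = 0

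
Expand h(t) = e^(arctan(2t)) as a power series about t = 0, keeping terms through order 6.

Compose series: expand the inner function first, then feed it into the outer expansion.
[t^0] = 1;  [t^1] = 2;  [t^2] = 2;  [t^3] = -4/3;  [t^4] = -14/3;  [t^5] = 4/3;  [t^6] = 116/9.

116*t^6/9 + 4*t^5/3 - 14*t^4/3 - 4*t^3/3 + 2*t^2 + 2*t + 1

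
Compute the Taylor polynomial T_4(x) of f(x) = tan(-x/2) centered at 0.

-x^3/24 - x/2

Use the known series and substitute for the argument.
f(0) = 0
f′(0) = -1/2
f′′(0) = 0
f′′′(0) = -1/4
f^(4)(0) = 0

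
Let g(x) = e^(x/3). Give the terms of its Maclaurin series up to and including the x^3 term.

x^3/162 + x^2/18 + x/3 + 1

Use the known series and substitute for the argument.
g(0) = 1
g′(0) = 1/3
g′′(0) = 1/9
g′′′(0) = 1/27
Then c_k = g^(k)(0)/k! gives each Taylor coefficient.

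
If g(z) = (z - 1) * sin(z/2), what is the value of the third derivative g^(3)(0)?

Multiply each power in the prefactor through the base expansion.
From the series, [z^3] g = 1/48; multiply by 3! = 6 to get 1/8.

1/8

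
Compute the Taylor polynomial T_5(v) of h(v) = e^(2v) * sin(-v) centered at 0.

-41*v^5/120 - v^4 - 11*v^3/6 - 2*v^2 - v

Multiply the two series term by term and collect like powers.
[v^0] = 0;  [v^1] = -1;  [v^2] = -2;  [v^3] = -11/6;  [v^4] = -1;  [v^5] = -41/120.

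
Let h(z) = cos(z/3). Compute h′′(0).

-1/9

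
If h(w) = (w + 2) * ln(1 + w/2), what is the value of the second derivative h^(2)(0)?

Distribute the polynomial across the series and collect like powers.
From the series, [w^2] h = 1/4; multiply by 2! = 2 to get 1/2.

1/2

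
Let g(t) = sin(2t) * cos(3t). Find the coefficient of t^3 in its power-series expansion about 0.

Expand each factor separately, then convolve coefficients.
g(0) = 0
g′(0) = 2
g′′(0) = 0
g′′′(0) = -62
Dividing each by k! gives the coefficients c_0, ..., c_3.

-31/3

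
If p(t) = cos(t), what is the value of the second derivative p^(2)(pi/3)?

Use the known series and substitute for the argument.
The coefficient of (t - pi/3)^2 in the expansion is -1/4, so p′′(pi/3) = 2! * (-1/4) = -1/2.

-1/2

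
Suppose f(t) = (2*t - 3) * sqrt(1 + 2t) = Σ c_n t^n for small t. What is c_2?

Shift and add copies of the series according to the polynomial's terms.
f(0) = -3
f′(0) = -1
f′′(0) = 7
So c_2 = f′′(0)/2! = 7/2.

7/2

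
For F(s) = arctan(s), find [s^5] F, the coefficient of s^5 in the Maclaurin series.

1/5

c_5 = F^(5)(0)/5! = 1/5.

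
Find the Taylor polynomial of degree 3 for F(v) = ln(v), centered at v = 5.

(v - 5)^3/375 - (v - 5)^2/50 + (v - 5)/5 + ln(5)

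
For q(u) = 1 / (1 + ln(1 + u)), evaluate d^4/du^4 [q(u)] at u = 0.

Expand as Σ (-1)^k u^k with u equal to the inner function's series.
The coefficient of u^4 in the expansion is 11/3, so q^(4)(0) = 4! * (11/3) = 88.

88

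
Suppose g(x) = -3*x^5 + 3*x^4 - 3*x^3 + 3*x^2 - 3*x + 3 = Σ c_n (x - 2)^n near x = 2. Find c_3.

g(2) = -63
g′(2) = -171
g′′(2) = -366
g′′′(2) = -594

-99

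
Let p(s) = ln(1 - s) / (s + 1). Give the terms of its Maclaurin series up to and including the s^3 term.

Use 1/(1 - r) = Σ r^k on the denominator, then take the Cauchy product.
p(0) = 0
p′(0) = -1
p′′(0) = 1
p′′′(0) = -5

-5*s^3/6 + s^2/2 - s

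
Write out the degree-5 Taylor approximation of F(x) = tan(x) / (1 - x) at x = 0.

Expand each factor separately, then convolve coefficients.
F(0) = 0
F′(0) = 1
F′′(0) = 2
F′′′(0) = 8
F^(4)(0) = 32
F^(5)(0) = 176

22*x^5/15 + 4*x^4/3 + 4*x^3/3 + x^2 + x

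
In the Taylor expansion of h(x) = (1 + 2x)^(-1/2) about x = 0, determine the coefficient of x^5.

-63/8

h(0) = 1
h′(0) = -1
h′′(0) = 3
h′′′(0) = -15
h^(4)(0) = 105
h^(5)(0) = -945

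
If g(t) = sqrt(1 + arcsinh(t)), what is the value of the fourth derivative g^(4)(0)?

1/16

Compose series: expand the inner function first, then feed it into the outer expansion.
The coefficient of t^4 in the expansion is 1/384, so g^(4)(0) = 4! * (1/384) = 1/16.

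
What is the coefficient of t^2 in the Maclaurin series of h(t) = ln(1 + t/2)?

-1/8

Differentiate repeatedly and evaluate at the center.
h(0) = 0
h′(0) = 1/2
h′′(0) = -1/4
So c_2 = h′′(0)/2! = -1/8.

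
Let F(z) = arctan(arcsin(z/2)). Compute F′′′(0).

Compose series: expand the inner function first, then feed it into the outer expansion.
From the series, [z^3] F = -1/48; multiply by 3! = 6 to get -1/8.

-1/8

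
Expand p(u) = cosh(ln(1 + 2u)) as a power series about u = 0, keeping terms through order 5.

Plug the Maclaurin series of the inner function into that of the outer and collect terms.

-16*u^5 + 8*u^4 - 4*u^3 + 2*u^2 + 1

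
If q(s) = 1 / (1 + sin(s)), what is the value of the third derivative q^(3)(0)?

-5

Expand as Σ (-1)^k u^k with u equal to the inner function's series.
The coefficient of s^3 in the expansion is -5/6, so q′′′(0) = 3! * (-5/6) = -5.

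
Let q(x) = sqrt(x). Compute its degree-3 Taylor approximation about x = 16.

(x - 16)^3/16384 - (x - 16)^2/512 + (x - 16)/8 + 4

q(16) = 4
q′(16) = 1/8
q′′(16) = -1/256
q′′′(16) = 3/8192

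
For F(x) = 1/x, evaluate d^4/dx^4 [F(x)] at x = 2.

Compute the successive derivatives at the expansion point and divide by k!.
The coefficient of (x - 2)^4 in the expansion is 1/32, so F^(4)(2) = 4! * (1/32) = 3/4.

3/4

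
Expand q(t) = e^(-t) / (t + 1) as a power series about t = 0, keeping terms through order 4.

Expand 1/(denominator) as a geometric series and multiply by the numerator's series.
q(0) = 1
q′(0) = -2
q′′(0) = 5
q′′′(0) = -16
q^(4)(0) = 65
Then c_k = q^(k)(0)/k! gives each Taylor coefficient.

65*t^4/24 - 8*t^3/3 + 5*t^2/2 - 2*t + 1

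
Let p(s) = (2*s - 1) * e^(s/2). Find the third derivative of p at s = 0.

11/8

Shift and add copies of the series according to the polynomial's terms.
From the series, [s^3] p = 11/48; multiply by 3! = 6 to get 11/8.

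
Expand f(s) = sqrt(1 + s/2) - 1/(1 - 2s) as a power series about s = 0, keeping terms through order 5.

-262137*s^5/8192 - 32773*s^4/2048 - 1023*s^3/128 - 129*s^2/32 - 7*s/4

Add the two expansions coefficient-wise.
[s^0] = 0;  [s^1] = -7/4;  [s^2] = -129/32;  [s^3] = -1023/128;  [s^4] = -32773/2048;  [s^5] = -262137/8192.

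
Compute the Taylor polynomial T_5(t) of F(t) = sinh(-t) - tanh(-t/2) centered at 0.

-t^5/240 - 5*t^3/24 - t/2

Add the two expansions coefficient-wise.
F(0) = 0
F′(0) = -1/2
F′′(0) = 0
F′′′(0) = -5/4
F^(4)(0) = 0
F^(5)(0) = -1/2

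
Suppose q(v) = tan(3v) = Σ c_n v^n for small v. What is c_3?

q(0) = 0
q′(0) = 3
q′′(0) = 0
q′′′(0) = 54
Then c_k = q^(k)(0)/k! gives each Taylor coefficient.

9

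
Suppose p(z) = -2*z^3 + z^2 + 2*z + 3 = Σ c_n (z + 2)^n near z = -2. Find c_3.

-2

p(-2) = 19
p′(-2) = -26
p′′(-2) = 26
p′′′(-2) = -12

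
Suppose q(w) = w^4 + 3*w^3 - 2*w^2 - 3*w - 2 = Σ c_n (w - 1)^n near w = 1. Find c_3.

7

q(1) = -3
q′(1) = 6
q′′(1) = 26
q′′′(1) = 42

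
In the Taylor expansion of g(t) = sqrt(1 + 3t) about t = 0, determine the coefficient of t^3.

27/16

[t^0] = 1;  [t^1] = 3/2;  [t^2] = -9/8;  [t^3] = 27/16.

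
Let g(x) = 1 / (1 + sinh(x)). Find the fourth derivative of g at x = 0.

32

Expand as Σ (-1)^k u^k with u equal to the inner function's series.
From the series, [x^4] g = 4/3; multiply by 4! = 24 to get 32.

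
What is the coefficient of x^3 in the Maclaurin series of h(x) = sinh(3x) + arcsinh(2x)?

Add the two expansions coefficient-wise.
h(0) = 0
h′(0) = 5
h′′(0) = 0
h′′′(0) = 19
So c_3 = h′′′(0)/3! = 19/6.

19/6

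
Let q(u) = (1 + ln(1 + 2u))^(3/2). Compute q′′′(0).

3

Substitute the inner expansion into the outer series and collect powers.
The coefficient of u^3 in the expansion is 1/2, so q′′′(0) = 3! * (1/2) = 3.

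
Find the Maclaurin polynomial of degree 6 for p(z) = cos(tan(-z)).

-97*z^6/720 - 7*z^4/24 - z^2/2 + 1

Substitute the inner expansion into the outer series and collect powers.
p(0) = 1
p′(0) = 0
p′′(0) = -1
p′′′(0) = 0
p^(4)(0) = -7
p^(5)(0) = 0
p^(6)(0) = -97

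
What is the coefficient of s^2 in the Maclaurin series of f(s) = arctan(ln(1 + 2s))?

-2

Compose series: expand the inner function first, then feed it into the outer expansion.
f(0) = 0
f′(0) = 2
f′′(0) = -4
So c_2 = f′′(0)/2! = -2.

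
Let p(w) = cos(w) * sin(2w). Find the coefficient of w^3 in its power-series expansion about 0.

Write out both Maclaurin series and multiply, keeping only the needed powers.
p(0) = 0
p′(0) = 2
p′′(0) = 0
p′′′(0) = -14
So c_3 = p′′′(0)/3! = -7/3.

-7/3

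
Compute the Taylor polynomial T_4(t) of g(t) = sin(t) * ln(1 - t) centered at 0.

-t^4/6 - t^3/2 - t^2

Take the Cauchy product of the two expansions.
g(0) = 0
g′(0) = 0
g′′(0) = -2
g′′′(0) = -3
g^(4)(0) = -4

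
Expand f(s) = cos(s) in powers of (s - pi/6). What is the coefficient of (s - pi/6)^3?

1/12

f(pi/6) = sqrt(3)/2
f′(pi/6) = -1/2
f′′(pi/6) = -sqrt(3)/2
f′′′(pi/6) = 1/2
The Taylor polynomial is Σ f^(k)(pi/6)/k! · (s - pi/6)^k.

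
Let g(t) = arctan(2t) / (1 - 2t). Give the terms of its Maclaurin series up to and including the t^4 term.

Multiply the two series term by term and collect like powers.
[t^0] = 0;  [t^1] = 2;  [t^2] = 4;  [t^3] = 16/3;  [t^4] = 32/3.

32*t^4/3 + 16*t^3/3 + 4*t^2 + 2*t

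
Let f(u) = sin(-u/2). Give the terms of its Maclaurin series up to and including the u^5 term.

f(0) = 0
f′(0) = -1/2
f′′(0) = 0
f′′′(0) = 1/8
f^(4)(0) = 0
f^(5)(0) = -1/32
The Taylor polynomial is Σ f^(k)(0)/k! · u^k.

-u^5/3840 + u^3/48 - u/2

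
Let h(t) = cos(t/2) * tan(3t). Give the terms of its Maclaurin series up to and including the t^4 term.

Multiply the two series term by term and collect like powers.

69*t^3/8 + 3*t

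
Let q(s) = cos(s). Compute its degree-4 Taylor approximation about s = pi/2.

(s - pi/2)^3/6 - (s - pi/2)

[(s - pi/2)^0] = 0;  [(s - pi/2)^1] = -1;  [(s - pi/2)^2] = 0;  [(s - pi/2)^3] = 1/6;  [(s - pi/2)^4] = 0.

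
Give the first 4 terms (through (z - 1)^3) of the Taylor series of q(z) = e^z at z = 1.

e*(z - 1)^3/6 + e*(z - 1)^2/2 + e*(z - 1) + e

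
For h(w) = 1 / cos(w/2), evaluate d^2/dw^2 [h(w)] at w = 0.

Invert the denominator's series and multiply.
The coefficient of w^2 in the expansion is 1/8, so h′′(0) = 2! * (1/8) = 1/4.

1/4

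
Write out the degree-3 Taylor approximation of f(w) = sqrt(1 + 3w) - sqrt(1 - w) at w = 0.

Add the two expansions coefficient-wise.
f(0) = 0
f′(0) = 2
f′′(0) = -2
f′′′(0) = 21/2
The Taylor polynomial is Σ f^(k)(0)/k! · w^k.

7*w^3/4 - w^2 + 2*w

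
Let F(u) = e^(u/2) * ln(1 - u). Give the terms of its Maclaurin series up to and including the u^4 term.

Write out both Maclaurin series and multiply, keeping only the needed powers.

-u^4/2 - 17*u^3/24 - u^2 - u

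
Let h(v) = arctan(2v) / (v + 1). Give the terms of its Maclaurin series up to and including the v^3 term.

-2*v^3/3 - 2*v^2 + 2*v

Use 1/(1 - r) = Σ r^k on the denominator, then take the Cauchy product.
h(0) = 0
h′(0) = 2
h′′(0) = -4
h′′′(0) = -4
Dividing each by k! gives the coefficients c_0, ..., c_3.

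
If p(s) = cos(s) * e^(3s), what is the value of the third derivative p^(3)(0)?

Multiply the two series term by term and collect like powers.
From the series, [s^3] p = 3; multiply by 3! = 6 to get 18.

18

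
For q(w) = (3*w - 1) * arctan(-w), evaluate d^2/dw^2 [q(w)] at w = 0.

-6

Multiply each power in the prefactor through the base expansion.
The coefficient of w^2 in the expansion is -3, so q′′(0) = 2! * (-3) = -6.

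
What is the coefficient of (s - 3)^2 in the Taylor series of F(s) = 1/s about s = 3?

Use the known series and substitute for the argument.
F(3) = 1/3
F′(3) = -1/9
F′′(3) = 2/27

1/27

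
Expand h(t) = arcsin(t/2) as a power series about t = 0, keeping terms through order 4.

Differentiate repeatedly and evaluate at the center.
[t^0] = 0;  [t^1] = 1/2;  [t^2] = 0;  [t^3] = 1/48;  [t^4] = 0.

t^3/48 + t/2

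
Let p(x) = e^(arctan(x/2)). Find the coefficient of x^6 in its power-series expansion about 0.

29/9216

Let u equal the inner series; expand the outer function in u and truncate.
[x^0] = 1;  [x^1] = 1/2;  [x^2] = 1/8;  [x^3] = -1/48;  [x^4] = -7/384;  [x^5] = 1/768;  [x^6] = 29/9216.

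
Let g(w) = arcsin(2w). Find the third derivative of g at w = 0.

From the series, [w^3] g = 4/3; multiply by 3! = 6 to get 8.

8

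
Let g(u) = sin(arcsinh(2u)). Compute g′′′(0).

Substitute the inner expansion into the outer series and collect powers.
The coefficient of u^3 in the expansion is -8/3, so g′′′(0) = 3! * (-8/3) = -16.

-16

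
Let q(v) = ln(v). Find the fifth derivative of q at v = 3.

8/81

The coefficient of (v - 3)^5 in the expansion is 1/1215, so q^(5)(3) = 5! * (1/1215) = 8/81.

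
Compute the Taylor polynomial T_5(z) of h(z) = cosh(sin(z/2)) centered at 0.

-z^4/128 + z^2/8 + 1

Let u equal the inner series; expand the outer function in u and truncate.
h(0) = 1
h′(0) = 0
h′′(0) = 1/4
h′′′(0) = 0
h^(4)(0) = -3/16
h^(5)(0) = 0
Then c_k = h^(k)(0)/k! gives each Taylor coefficient.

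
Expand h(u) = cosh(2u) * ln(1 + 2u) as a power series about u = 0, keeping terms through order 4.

-8*u^4 + 20*u^3/3 - 2*u^2 + 2*u

Take the Cauchy product of the two expansions.
[u^0] = 0;  [u^1] = 2;  [u^2] = -2;  [u^3] = 20/3;  [u^4] = -8.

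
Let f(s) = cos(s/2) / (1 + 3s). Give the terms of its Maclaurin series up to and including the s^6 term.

Expand each factor separately, then convolve coefficients.
f(0) = 1
f′(0) = -3
f′′(0) = 71/4
f′′′(0) = -639/4
f^(4)(0) = 30673/16
f^(5)(0) = -460095/16
f^(6)(0) = 33126839/64
Dividing each by k! gives the coefficients c_0, ..., c_6.

33126839*s^6/46080 - 30673*s^5/128 + 30673*s^4/384 - 213*s^3/8 + 71*s^2/8 - 3*s + 1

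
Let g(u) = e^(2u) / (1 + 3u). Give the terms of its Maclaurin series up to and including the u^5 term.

Multiply the two series term by term and collect like powers.
g(0) = 1
g′(0) = -1
g′′(0) = 10
g′′′(0) = -82
g^(4)(0) = 1000
g^(5)(0) = -14968
Dividing each by k! gives the coefficients c_0, ..., c_5.

-1871*u^5/15 + 125*u^4/3 - 41*u^3/3 + 5*u^2 - u + 1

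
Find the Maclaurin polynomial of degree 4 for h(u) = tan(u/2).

h(0) = 0
h′(0) = 1/2
h′′(0) = 0
h′′′(0) = 1/4
h^(4)(0) = 0

u^3/24 + u/2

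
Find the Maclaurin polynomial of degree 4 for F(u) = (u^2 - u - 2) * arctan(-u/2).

Multiply each power in the prefactor through the base expansion.
F(0) = 0
F′(0) = 1
F′′(0) = 1
F′′′(0) = -7/2
F^(4)(0) = -1
The Taylor polynomial is Σ F^(k)(0)/k! · u^k.

-u^4/24 - 7*u^3/12 + u^2/2 + u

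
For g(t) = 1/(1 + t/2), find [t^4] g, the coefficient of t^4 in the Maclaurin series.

1/16

Apply the Taylor formula c_k = f^(k)(a)/k!.
[t^0] = 1;  [t^1] = -1/2;  [t^2] = 1/4;  [t^3] = -1/8;  [t^4] = 1/16.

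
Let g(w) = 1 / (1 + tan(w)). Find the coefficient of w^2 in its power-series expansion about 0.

Write 1/(1+u) = 1 - u + u^2 - u^3 + ... and substitute the series for u.
g(0) = 1
g′(0) = -1
g′′(0) = 2
The Taylor polynomial is Σ g^(k)(0)/k! · w^k.

1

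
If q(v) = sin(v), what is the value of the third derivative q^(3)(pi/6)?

From the series, [(v - pi/6)^3] q = -sqrt(3)/12; multiply by 3! = 6 to get -sqrt(3)/2.

-sqrt(3)/2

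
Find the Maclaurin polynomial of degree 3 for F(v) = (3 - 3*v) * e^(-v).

Distribute the polynomial across the series and collect like powers.
[v^0] = 3;  [v^1] = -6;  [v^2] = 9/2;  [v^3] = -2.

-2*v^3 + 9*v^2/2 - 6*v + 3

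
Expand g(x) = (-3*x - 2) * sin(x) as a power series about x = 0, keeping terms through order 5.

Shift and add copies of the series according to the polynomial's terms.
g(0) = 0
g′(0) = -2
g′′(0) = -6
g′′′(0) = 2
g^(4)(0) = 12
g^(5)(0) = -2
Dividing each by k! gives the coefficients c_0, ..., c_5.

-x^5/60 + x^4/2 + x^3/3 - 3*x^2 - 2*x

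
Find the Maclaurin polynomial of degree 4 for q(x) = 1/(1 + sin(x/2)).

x^4/24 - 5*x^3/48 + x^2/4 - x/2 + 1

Substitute the inner expansion into the outer series and collect powers.
q(0) = 1
q′(0) = -1/2
q′′(0) = 1/2
q′′′(0) = -5/8
q^(4)(0) = 1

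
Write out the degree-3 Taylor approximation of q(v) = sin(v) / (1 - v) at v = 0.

Multiply the two series term by term and collect like powers.
[v^0] = 0;  [v^1] = 1;  [v^2] = 1;  [v^3] = 5/6.

5*v^3/6 + v^2 + v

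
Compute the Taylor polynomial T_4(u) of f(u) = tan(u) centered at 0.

u^3/3 + u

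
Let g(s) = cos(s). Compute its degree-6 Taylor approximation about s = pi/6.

g(pi/6) = sqrt(3)/2
g′(pi/6) = -1/2
g′′(pi/6) = -sqrt(3)/2
g′′′(pi/6) = 1/2
g^(4)(pi/6) = sqrt(3)/2
g^(5)(pi/6) = -1/2
g^(6)(pi/6) = -sqrt(3)/2
Then c_k = g^(k)(pi/6)/k! gives each Taylor coefficient.

-sqrt(3)*(s - pi/6)^6/1440 - (s - pi/6)^5/240 + sqrt(3)*(s - pi/6)^4/48 + (s - pi/6)^3/12 - sqrt(3)*(s - pi/6)^2/4 - (s - pi/6)/2 + sqrt(3)/2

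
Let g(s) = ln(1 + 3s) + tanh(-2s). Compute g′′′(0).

Expand each term separately and add.
From the series, [s^3] g = 35/3; multiply by 3! = 6 to get 70.

70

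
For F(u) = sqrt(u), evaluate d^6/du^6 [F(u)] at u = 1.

-945/64

From the series, [(u - 1)^6] F = -21/1024; multiply by 6! = 720 to get -945/64.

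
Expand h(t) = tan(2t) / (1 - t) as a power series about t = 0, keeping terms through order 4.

Expand each factor separately, then convolve coefficients.
[t^0] = 0;  [t^1] = 2;  [t^2] = 2;  [t^3] = 14/3;  [t^4] = 14/3.

14*t^4/3 + 14*t^3/3 + 2*t^2 + 2*t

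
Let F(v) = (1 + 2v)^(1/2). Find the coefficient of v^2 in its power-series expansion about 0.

-1/2

F(0) = 1
F′(0) = 1
F′′(0) = -1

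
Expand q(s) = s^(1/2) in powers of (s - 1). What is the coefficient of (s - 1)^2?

c_2 = q′′(1)/2! = -1/8.

-1/8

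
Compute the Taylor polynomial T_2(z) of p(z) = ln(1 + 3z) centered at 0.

p(0) = 0
p′(0) = 3
p′′(0) = -9
The Taylor polynomial is Σ p^(k)(0)/k! · z^k.

-9*z^2/2 + 3*z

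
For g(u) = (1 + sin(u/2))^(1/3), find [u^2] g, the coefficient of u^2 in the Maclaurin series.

Substitute the inner expansion into the outer series and collect powers.
[u^0] = 1;  [u^1] = 1/6;  [u^2] = -1/36.

-1/36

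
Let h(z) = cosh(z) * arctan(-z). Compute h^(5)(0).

Write out both Maclaurin series and multiply, keeping only the needed powers.
The coefficient of z^5 in the expansion is -3/40, so h^(5)(0) = 5! * (-3/40) = -9.

-9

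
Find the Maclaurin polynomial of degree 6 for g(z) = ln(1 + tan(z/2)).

-31*z^6/2880 + z^5/48 - 7*z^4/192 + z^3/12 - z^2/8 + z/2

Plug the Maclaurin series of the inner function into that of the outer and collect terms.
g(0) = 0
g′(0) = 1/2
g′′(0) = -1/4
g′′′(0) = 1/2
g^(4)(0) = -7/8
g^(5)(0) = 5/2
g^(6)(0) = -31/4
Dividing each by k! gives the coefficients c_0, ..., c_6.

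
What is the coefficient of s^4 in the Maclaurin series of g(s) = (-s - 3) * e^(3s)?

Distribute the polynomial across the series and collect like powers.
So c_4 = g^(4)(0)/4! = -117/8.

-117/8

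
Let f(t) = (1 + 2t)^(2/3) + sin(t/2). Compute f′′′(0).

Combine the two series term by term.
The coefficient of t^3 in the expansion is 485/1296, so f′′′(0) = 3! * (485/1296) = 485/216.

485/216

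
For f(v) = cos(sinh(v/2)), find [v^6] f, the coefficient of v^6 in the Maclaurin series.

Plug the Maclaurin series of the inner function into that of the outer and collect terms.
f(0) = 1
f′(0) = 0
f′′(0) = -1/4
f′′′(0) = 0
f^(4)(0) = -3/16
f^(5)(0) = 0
f^(6)(0) = 3/64
So c_6 = f^(6)(0)/6! = 1/15360.

1/15360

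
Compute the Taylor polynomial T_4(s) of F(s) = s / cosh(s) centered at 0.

Write the quotient as an unknown series and match coefficients against numerator = denominator · series.
[s^0] = 0;  [s^1] = 1;  [s^2] = 0;  [s^3] = -1/2;  [s^4] = 0.

-s^3/2 + s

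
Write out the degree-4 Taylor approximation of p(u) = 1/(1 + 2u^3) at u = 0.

Compute the successive derivatives at the expansion point and divide by k!.
p(0) = 1
p′(0) = 0
p′′(0) = 0
p′′′(0) = -12
p^(4)(0) = 0

1 - 2*u^3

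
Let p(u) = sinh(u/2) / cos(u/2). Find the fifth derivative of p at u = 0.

Invert the denominator's series and multiply.
The coefficient of u^5 in the expansion is 3/320, so p^(5)(0) = 5! * (3/320) = 9/8.

9/8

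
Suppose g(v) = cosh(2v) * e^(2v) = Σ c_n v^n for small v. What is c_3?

Multiply the two series term by term and collect like powers.

16/3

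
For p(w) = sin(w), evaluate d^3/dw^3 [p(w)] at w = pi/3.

-1/2

The coefficient of (w - pi/3)^3 in the expansion is -1/12, so p′′′(pi/3) = 3! * (-1/12) = -1/2.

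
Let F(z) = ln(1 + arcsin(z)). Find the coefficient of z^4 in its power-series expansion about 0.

-5/12

Let u equal the inner series; expand the outer function in u and truncate.
[z^0] = 0;  [z^1] = 1;  [z^2] = -1/2;  [z^3] = 1/2;  [z^4] = -5/12.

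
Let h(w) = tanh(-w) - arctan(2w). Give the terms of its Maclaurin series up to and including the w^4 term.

3*w^3 - 3*w

Expand each term separately and add.
h(0) = 0
h′(0) = -3
h′′(0) = 0
h′′′(0) = 18
h^(4)(0) = 0
The Taylor polynomial is Σ h^(k)(0)/k! · w^k.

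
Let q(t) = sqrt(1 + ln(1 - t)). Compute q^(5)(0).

Compose series: expand the inner function first, then feed it into the outer expansion.
The coefficient of t^5 in the expansion is -1609/3840, so q^(5)(0) = 5! * (-1609/3840) = -1609/32.

-1609/32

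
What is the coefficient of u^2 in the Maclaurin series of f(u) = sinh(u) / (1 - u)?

1

Expand each factor separately, then convolve coefficients.
[u^0] = 0;  [u^1] = 1;  [u^2] = 1.
So c_2 = f′′(0)/2! = 1.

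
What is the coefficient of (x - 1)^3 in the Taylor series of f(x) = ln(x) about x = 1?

1/3

Differentiate repeatedly and evaluate at the center.
f(1) = 0
f′(1) = 1
f′′(1) = -1
f′′′(1) = 2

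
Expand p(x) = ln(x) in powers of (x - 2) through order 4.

[(x - 2)^0] = ln(2);  [(x - 2)^1] = 1/2;  [(x - 2)^2] = -1/8;  [(x - 2)^3] = 1/24;  [(x - 2)^4] = -1/64.

-(x - 2)^4/64 + (x - 2)^3/24 - (x - 2)^2/8 + (x - 2)/2 + ln(2)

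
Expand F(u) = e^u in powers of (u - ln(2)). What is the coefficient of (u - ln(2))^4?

Apply the Taylor formula c_k = f^(k)(a)/k!.

1/12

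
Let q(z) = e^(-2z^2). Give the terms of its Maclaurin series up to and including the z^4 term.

2*z^4 - 2*z^2 + 1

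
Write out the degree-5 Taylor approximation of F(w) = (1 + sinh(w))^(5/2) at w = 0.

Substitute the inner expansion into the outer series and collect powers.

145*w^5/768 + 75*w^4/128 + 35*w^3/48 + 15*w^2/8 + 5*w/2 + 1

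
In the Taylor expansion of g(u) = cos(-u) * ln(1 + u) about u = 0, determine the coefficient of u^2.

Take the Cauchy product of the two expansions.

-1/2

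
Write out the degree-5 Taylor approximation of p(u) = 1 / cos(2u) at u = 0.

Write the quotient as an unknown series and match coefficients against numerator = denominator · series.

10*u^4/3 + 2*u^2 + 1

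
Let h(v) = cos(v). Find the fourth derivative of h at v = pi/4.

sqrt(2)/2

From the series, [(v - pi/4)^4] h = sqrt(2)/48; multiply by 4! = 24 to get sqrt(2)/2.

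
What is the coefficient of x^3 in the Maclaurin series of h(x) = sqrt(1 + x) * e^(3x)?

103/16

Write out both Maclaurin series and multiply, keeping only the needed powers.
h(0) = 1
h′(0) = 7/2
h′′(0) = 47/4
h′′′(0) = 309/8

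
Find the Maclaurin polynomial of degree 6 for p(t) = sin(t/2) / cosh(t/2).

3*t^5/320 - t^3/12 + t/2

Invert the denominator's series and multiply.
p(0) = 0
p′(0) = 1/2
p′′(0) = 0
p′′′(0) = -1/2
p^(4)(0) = 0
p^(5)(0) = 9/8
p^(6)(0) = 0
Then c_k = p^(k)(0)/k! gives each Taylor coefficient.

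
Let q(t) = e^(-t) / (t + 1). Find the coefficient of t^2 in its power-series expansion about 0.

5/2

Multiply the numerator's expansion by the denominator's geometric series.
q(0) = 1
q′(0) = -2
q′′(0) = 5
So c_2 = q′′(0)/2! = 5/2.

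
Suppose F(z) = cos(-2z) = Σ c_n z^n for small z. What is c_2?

F(0) = 1
F′(0) = 0
F′′(0) = -4

-2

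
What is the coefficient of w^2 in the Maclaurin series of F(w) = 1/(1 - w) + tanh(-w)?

1

Add the two expansions coefficient-wise.
[w^0] = 1;  [w^1] = 0;  [w^2] = 1.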